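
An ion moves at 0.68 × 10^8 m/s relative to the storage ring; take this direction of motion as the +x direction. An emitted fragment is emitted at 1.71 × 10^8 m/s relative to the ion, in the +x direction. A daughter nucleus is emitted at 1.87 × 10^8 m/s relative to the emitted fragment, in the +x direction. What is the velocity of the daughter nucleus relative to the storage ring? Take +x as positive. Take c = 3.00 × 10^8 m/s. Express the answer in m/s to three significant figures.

Apply u = (u' + v)/(1 + u'v/c²) successively, working outward toward the storage ring.
(Dividing each given speed by c = 3.00 × 10^8 m/s to work in units of c.)
Start: velocity of the ion relative to the storage ring = 0.2267c.
Compose with the emitted fragment (u' = 0.570 in the ion frame): u_1 = (0.570 + 0.227) / (1 + 0.570·0.227) = 0.7967/1.1292 = 0.7055.
Compose with the daughter nucleus (u' = 0.623 in the emitted fragment frame): u_2 = (0.623 + 0.706) / (1 + 0.623·0.706) = 1.3288/1.4398 = 0.9230.
So u = 0.9230 × 3.00 × 10^8 m/s.

2.77 × 10^8 m/s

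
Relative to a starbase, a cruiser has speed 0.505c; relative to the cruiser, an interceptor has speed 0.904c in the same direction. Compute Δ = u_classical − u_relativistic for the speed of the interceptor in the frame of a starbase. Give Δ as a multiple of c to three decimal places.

Δ = 0.442c

Galilean: u_cl = 0.904 + 0.505 = 1.4090.
Relativistic: u_rel = (0.904 + 0.505) / (1 + 0.904·0.505) = 1.4090/1.4565 = 0.9674.
Δ = 1.4090 − 0.9674 = 0.4416.
(The classical prediction exceeds c; the relativistic result does not.)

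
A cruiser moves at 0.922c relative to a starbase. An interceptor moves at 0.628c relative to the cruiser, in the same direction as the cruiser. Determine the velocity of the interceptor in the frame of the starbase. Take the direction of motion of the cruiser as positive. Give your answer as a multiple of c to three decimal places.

0.982c

With v = 0.922 and u' = 0.628 (in units of c),
u = (u' + v)/(1 + u'v/c²):
u = (0.628 + 0.922) / (1 + 0.628·0.922) = 1.5500/1.5790 = 0.9816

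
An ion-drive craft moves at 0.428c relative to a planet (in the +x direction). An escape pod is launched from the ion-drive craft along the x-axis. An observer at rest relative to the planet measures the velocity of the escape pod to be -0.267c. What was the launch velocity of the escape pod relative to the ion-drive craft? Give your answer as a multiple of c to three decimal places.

Invert the composition law: u' = (u − v)/(1 − uv/c²).
u' = (-0.267 − 0.428) / (1 − (-0.267)(0.428)) = -0.6950/1.1143 = -0.6237.

-0.624c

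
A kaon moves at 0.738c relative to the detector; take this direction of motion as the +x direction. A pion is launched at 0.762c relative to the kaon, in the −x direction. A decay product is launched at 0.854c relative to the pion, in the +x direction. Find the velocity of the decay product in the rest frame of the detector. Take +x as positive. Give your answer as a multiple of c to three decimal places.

+0.838c

Apply u = (u' + v)/(1 + u'v/c²) successively, working outward toward the detector.
Start: velocity of the kaon relative to the detector = 0.7380c.
Compose with the pion (u' = -0.762 in the kaon frame): u_1 = (-0.762 + 0.738) / (1 + (-0.762)·0.738) = -0.0240/0.4376 = -0.0548.
Compose with the decay product (u' = 0.854 in the pion frame): u_2 = (0.854 + (-0.055)) / (1 + 0.854·(-0.055)) = 0.7992/0.9532 = 0.8384.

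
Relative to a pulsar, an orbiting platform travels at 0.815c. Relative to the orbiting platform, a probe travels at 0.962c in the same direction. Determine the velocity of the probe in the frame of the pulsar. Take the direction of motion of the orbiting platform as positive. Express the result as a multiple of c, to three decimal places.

0.996c

With v = 0.815 and u' = 0.962 (in units of c),
u = (u' + v)/(1 + u'v/c²):
u = (0.962 + 0.815) / (1 + 0.962·0.815) = 1.7770/1.7840 = 0.9961
(Galilean addition would give +1.777c, exceeding c.)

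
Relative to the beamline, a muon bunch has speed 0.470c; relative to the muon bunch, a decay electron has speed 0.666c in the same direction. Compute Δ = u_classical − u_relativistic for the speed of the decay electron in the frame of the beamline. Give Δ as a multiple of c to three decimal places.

Δ = 0.271c

Galilean: u_cl = 0.666 + 0.470 = 1.1360.
Relativistic: u_rel = (0.666 + 0.470) / (1 + 0.666·0.470) = 1.1360/1.3130 = 0.8652.
Δ = 1.1360 − 0.8652 = 0.2708.
(The classical prediction exceeds c; the relativistic result does not.)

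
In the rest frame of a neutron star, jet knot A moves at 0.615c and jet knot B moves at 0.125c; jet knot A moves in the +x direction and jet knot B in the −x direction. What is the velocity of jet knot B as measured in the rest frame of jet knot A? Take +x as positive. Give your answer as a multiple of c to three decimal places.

β_A = 0.615, β_B = -0.125.
Transform to A's frame with the inverse velocity-addition law: u' = (u − v)/(1 − uv/c²), taking u = β_B and v = β_A.
u' = (-0.125 − 0.615) / (1 − (0.615)(-0.125)) = -0.7400/1.0769 = -0.6872.

-0.687c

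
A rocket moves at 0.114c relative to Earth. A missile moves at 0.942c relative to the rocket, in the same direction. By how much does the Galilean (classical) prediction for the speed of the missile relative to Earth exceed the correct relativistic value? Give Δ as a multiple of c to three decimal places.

Galilean: u_cl = 0.942 + 0.114 = 1.0560.
Relativistic: u_rel = (0.942 + 0.114) / (1 + 0.942·0.114) = 1.0560/1.1074 = 0.9536.
Δ = 1.0560 − 0.9536 = 0.1024.
(The classical prediction exceeds c; the relativistic result does not.)

Δ = 0.102c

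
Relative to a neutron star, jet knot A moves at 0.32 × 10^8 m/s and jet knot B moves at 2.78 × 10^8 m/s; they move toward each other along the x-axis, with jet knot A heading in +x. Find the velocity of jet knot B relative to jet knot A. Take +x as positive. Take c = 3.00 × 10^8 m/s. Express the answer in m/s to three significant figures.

β_A = 0.107, β_B = -0.927 (dividing each by c = 3.00 × 10^8 m/s).
Transform to A's frame with the inverse velocity-addition law: u' = (u − v)/(1 − uv/c²), taking u = β_B and v = β_A.
u' = (-0.927 − 0.107) / (1 − (0.107)(-0.927)) = -1.0333/1.0988 = -0.9404.
u' = -0.9404 × 3.00 × 10^8 m/s.

-2.82 × 10^8 m/s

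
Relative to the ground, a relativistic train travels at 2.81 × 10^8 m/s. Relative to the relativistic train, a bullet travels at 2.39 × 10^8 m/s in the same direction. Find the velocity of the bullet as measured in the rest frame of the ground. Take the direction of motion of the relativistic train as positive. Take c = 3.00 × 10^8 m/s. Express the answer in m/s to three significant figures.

2.98 × 10^8 m/s

In units of c (dividing by 3.00 × 10^8 m/s): v = 0.937, u' = 0.797.
u = (u' + v)/(1 + u'v/c²):
u = (0.797 + 0.937) / (1 + 0.797·0.937) = 1.7333/1.7462 = 0.9926
Converting back: u = 0.9926 × 3.00 × 10^8 m/s.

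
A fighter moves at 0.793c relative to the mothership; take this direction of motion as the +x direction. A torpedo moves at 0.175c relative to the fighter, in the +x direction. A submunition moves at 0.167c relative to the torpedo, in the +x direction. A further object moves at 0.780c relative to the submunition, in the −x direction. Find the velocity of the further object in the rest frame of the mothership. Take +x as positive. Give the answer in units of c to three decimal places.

+0.362c

Apply u = (u' + v)/(1 + u'v/c²) successively, working outward toward the mothership.
Start: velocity of the fighter relative to the mothership = 0.7930c.
Compose with the torpedo (u' = 0.175 in the fighter frame): u_1 = (0.175 + 0.793) / (1 + 0.175·0.793) = 0.9680/1.1388 = 0.8500.
Compose with the submunition (u' = 0.167 in the torpedo frame): u_2 = (0.167 + 0.850) / (1 + 0.167·0.850) = 1.0170/1.1420 = 0.8906.
Compose with the further object (u' = -0.780 in the submunition frame): u_3 = (-0.780 + 0.891) / (1 + (-0.780)·0.891) = 0.1106/0.3053 = 0.3623.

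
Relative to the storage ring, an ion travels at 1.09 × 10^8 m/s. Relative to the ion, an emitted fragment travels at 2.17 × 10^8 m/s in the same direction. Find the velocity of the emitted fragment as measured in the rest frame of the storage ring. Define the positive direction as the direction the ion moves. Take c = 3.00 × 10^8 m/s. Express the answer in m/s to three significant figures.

In units of c (dividing by 3.00 × 10^8 m/s): v = 0.363, u' = 0.723.
u = (u' + v)/(1 + u'v/c²):
u = (0.723 + 0.363) / (1 + 0.723·0.363) = 1.0867/1.2628 = 0.8605
(Galilean addition would give +1.087c, exceeding c.)
Converting back: u = 0.8605 × 3.00 × 10^8 m/s.

2.58 × 10^8 m/s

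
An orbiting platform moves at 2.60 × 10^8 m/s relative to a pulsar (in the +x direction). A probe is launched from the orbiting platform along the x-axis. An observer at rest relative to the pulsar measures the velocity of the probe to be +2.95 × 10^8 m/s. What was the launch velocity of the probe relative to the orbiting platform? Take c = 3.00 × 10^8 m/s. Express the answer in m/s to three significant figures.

v = 0.867c, u = 0.983c.
Invert the composition law: u' = (u − v)/(1 − uv/c²).
u' = (0.983 − 0.867) / (1 − (0.983)(0.867)) = 0.1167/0.1478 = 0.7895.
u' = 0.7895 × 3.00 × 10^8 m/s.

+2.37 × 10^8 m/s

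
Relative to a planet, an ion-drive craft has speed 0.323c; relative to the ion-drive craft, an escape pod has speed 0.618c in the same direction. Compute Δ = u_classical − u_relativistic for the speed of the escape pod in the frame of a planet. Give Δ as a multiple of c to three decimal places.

Δ = 0.157c

Galilean: u_cl = 0.618 + 0.323 = 0.9410.
Relativistic: u_rel = (0.618 + 0.323) / (1 + 0.618·0.323) = 0.9410/1.1996 = 0.7844.
Δ = 0.9410 − 0.7844 = 0.1566.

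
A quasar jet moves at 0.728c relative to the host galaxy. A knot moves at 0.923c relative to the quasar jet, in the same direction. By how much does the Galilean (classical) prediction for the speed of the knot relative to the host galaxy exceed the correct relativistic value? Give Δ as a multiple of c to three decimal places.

Δ = 0.664c

Galilean: u_cl = 0.923 + 0.728 = 1.6510.
Relativistic: u_rel = (0.923 + 0.728) / (1 + 0.923·0.728) = 1.6510/1.6719 = 0.9875.
Δ = 1.6510 − 0.9875 = 0.6635.
(The classical prediction exceeds c; the relativistic result does not.)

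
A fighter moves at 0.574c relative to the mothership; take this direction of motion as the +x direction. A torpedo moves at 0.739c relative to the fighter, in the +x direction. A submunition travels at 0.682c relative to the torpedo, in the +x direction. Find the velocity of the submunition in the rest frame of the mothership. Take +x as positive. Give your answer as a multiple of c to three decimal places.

0.985c

Apply u = (u' + v)/(1 + u'v/c²) successively, working outward toward the mothership.
Start: velocity of the fighter relative to the mothership = 0.5740c.
Compose with the torpedo (u' = 0.739 in the fighter frame): u_1 = (0.739 + 0.574) / (1 + 0.739·0.574) = 1.3130/1.4242 = 0.9219.
Compose with the submunition (u' = 0.682 in the torpedo frame): u_2 = (0.682 + 0.922) / (1 + 0.682·0.922) = 1.6039/1.6288 = 0.9848.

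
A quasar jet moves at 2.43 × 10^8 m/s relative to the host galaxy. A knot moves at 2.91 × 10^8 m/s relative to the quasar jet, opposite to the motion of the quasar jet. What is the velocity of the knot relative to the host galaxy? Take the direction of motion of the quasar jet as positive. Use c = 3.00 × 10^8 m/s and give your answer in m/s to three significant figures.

In units of c (dividing by 3.00 × 10^8 m/s): v = 0.810, u' = -0.970.
u = (u' + v)/(1 + u'v/c²):
u = (-0.970 + 0.810) / (1 + (-0.970)·0.810) = -0.1600/0.2143 = -0.7466
Converting back: u = -0.7466 × 3.00 × 10^8 m/s.

-2.24 × 10^8 m/s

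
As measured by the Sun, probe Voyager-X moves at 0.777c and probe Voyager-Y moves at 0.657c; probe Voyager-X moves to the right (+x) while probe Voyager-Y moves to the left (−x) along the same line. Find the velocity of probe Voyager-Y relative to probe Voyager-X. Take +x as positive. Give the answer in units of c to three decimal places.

-0.949c

β_A = 0.777, β_B = -0.657.
Transform to A's frame with the inverse velocity-addition law: u' = (u − v)/(1 − uv/c²), taking u = β_B and v = β_A.
u' = (-0.657 − 0.777) / (1 − (0.777)(-0.657)) = -1.4340/1.5105 = -0.9494.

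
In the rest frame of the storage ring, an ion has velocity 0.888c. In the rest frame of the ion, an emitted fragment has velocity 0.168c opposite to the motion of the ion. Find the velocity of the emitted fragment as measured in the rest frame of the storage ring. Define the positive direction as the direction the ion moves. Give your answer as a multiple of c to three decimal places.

With v = 0.888 and u' = -0.168 (in units of c),
u = (u' + v)/(1 + u'v/c²):
u = (-0.168 + 0.888) / (1 + (-0.168)·0.888) = 0.7200/0.8508 = 0.8462

+0.846c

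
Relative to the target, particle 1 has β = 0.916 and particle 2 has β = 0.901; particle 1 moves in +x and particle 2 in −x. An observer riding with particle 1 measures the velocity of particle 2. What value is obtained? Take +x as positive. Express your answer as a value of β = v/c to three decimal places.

β = -0.995

β_A = 0.916, β_B = -0.901.
Transform to A's frame with the inverse velocity-addition law: u' = (u − v)/(1 − uv/c²), taking u = β_B and v = β_A.
u' = (-0.901 − 0.916) / (1 − (0.916)(-0.901)) = -1.8170/1.8253 = -0.9954.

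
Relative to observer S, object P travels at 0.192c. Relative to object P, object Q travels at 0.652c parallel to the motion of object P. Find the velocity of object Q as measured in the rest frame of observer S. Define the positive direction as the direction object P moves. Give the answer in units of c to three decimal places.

With v = 0.192 and u' = 0.652 (in units of c),
u = (u' + v)/(1 + u'v/c²):
u = (0.652 + 0.192) / (1 + 0.652·0.192) = 0.8440/1.1252 = 0.7501

0.750c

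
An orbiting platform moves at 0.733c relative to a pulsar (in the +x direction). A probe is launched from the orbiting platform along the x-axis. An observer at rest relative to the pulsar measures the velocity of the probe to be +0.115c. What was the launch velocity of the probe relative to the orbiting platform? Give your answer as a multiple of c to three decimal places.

-0.675c

Invert the composition law: u' = (u − v)/(1 − uv/c²).
u' = (0.115 − 0.733) / (1 − (0.115)(0.733)) = -0.6180/0.9157 = -0.6749.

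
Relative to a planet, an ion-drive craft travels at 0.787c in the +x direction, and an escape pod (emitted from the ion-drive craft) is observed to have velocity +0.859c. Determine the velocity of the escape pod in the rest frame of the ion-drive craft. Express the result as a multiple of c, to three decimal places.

+0.222c

Invert the composition law: u' = (u − v)/(1 − uv/c²).
u' = (0.859 − 0.787) / (1 − (0.859)(0.787)) = 0.0720/0.3240 = 0.2222.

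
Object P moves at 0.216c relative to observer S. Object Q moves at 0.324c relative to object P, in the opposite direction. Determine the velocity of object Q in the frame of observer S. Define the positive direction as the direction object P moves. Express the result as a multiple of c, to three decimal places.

With v = 0.216 and u' = -0.324 (in units of c),
u = (u' + v)/(1 + u'v/c²):
u = (-0.324 + 0.216) / (1 + (-0.324)·0.216) = -0.1080/0.9300 = -0.1161

-0.116c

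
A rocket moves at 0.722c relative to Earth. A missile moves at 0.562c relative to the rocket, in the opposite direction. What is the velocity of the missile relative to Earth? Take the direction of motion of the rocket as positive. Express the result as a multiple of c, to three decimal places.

With v = 0.722 and u' = -0.562 (in units of c),
u = (u' + v)/(1 + u'v/c²):
u = (-0.562 + 0.722) / (1 + (-0.562)·0.722) = 0.1600/0.5942 = 0.2693
(Galilean addition would give +0.160c.)

+0.269c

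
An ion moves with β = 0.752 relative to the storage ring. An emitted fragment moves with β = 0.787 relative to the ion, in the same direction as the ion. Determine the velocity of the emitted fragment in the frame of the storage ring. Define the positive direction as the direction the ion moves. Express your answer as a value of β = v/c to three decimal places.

β = 0.967

With v = 0.752 and u' = 0.787 (in units of c),
u = (u' + v)/(1 + u'v/c²):
u = (0.787 + 0.752) / (1 + 0.787·0.752) = 1.5390/1.5918 = 0.9668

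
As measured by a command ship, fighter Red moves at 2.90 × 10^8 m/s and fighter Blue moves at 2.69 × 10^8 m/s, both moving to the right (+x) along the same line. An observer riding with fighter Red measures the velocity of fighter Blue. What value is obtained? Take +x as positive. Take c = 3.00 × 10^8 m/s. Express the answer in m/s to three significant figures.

β_A = 0.967, β_B = 0.897 (dividing each by c = 3.00 × 10^8 m/s).
Transform to A's frame with the inverse velocity-addition law: u' = (u − v)/(1 − uv/c²), taking u = β_B and v = β_A.
u' = (0.897 − 0.967) / (1 − (0.967)(0.897)) = -0.0700/0.1332 = -0.5254.
u' = -0.5254 × 3.00 × 10^8 m/s.

-1.58 × 10^8 m/s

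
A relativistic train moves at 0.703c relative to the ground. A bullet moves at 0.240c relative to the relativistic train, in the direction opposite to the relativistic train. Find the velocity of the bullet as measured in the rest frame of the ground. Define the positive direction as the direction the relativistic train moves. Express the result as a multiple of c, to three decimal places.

With v = 0.703 and u' = -0.240 (in units of c),
u = (u' + v)/(1 + u'v/c²):
u = (-0.240 + 0.703) / (1 + (-0.240)·0.703) = 0.4630/0.8313 = 0.5570

+0.557c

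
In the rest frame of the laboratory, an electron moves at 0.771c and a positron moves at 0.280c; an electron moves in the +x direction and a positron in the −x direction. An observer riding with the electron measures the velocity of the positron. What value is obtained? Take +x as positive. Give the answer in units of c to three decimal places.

-0.864c

β_A = 0.771, β_B = -0.280.
Transform to A's frame with the inverse velocity-addition law: u' = (u − v)/(1 − uv/c²), taking u = β_B and v = β_A.
u' = (-0.280 − 0.771) / (1 − (0.771)(-0.280)) = -1.0510/1.2159 = -0.8644.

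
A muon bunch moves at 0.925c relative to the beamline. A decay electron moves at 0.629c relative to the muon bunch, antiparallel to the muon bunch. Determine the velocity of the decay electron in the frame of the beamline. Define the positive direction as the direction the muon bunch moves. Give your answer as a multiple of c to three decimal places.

+0.708c

With v = 0.925 and u' = -0.629 (in units of c),
u = (u' + v)/(1 + u'v/c²):
u = (-0.629 + 0.925) / (1 + (-0.629)·0.925) = 0.2960/0.4182 = 0.7078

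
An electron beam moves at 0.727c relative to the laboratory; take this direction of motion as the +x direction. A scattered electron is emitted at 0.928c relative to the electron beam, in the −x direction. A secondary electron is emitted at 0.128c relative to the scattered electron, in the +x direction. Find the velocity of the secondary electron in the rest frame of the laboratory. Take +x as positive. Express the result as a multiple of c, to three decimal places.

Apply u = (u' + v)/(1 + u'v/c²) successively, working outward toward the laboratory.
Start: velocity of the electron beam relative to the laboratory = 0.7270c.
Compose with the scattered electron (u' = -0.928 in the electron beam frame): u_1 = (-0.928 + 0.727) / (1 + (-0.928)·0.727) = -0.2010/0.3253 = -0.6178.
Compose with the secondary electron (u' = 0.128 in the scattered electron frame): u_2 = (0.128 + (-0.618)) / (1 + 0.128·(-0.618)) = -0.4898/0.9209 = -0.5319.

-0.532c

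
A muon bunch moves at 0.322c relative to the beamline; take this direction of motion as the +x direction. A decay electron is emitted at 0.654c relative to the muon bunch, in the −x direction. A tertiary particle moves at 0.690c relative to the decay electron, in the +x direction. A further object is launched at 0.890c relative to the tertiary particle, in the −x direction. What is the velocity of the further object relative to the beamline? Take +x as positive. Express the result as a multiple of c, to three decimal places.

Apply u = (u' + v)/(1 + u'v/c²) successively, working outward toward the beamline.
Start: velocity of the muon bunch relative to the beamline = 0.3220c.
Compose with the decay electron (u' = -0.654 in the muon bunch frame): u_1 = (-0.654 + 0.322) / (1 + (-0.654)·0.322) = -0.3320/0.7894 = -0.4206.
Compose with the tertiary particle (u' = 0.690 in the decay electron frame): u_2 = (0.690 + (-0.421)) / (1 + 0.690·(-0.421)) = 0.2694/0.7098 = 0.3796.
Compose with the further object (u' = -0.890 in the tertiary particle frame): u_3 = (-0.890 + 0.380) / (1 + (-0.890)·0.380) = -0.5104/0.6622 = -0.7708.

-0.771c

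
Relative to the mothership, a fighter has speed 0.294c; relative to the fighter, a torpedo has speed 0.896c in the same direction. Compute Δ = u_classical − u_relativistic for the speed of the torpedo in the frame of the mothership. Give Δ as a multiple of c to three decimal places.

Galilean: u_cl = 0.896 + 0.294 = 1.1900.
Relativistic: u_rel = (0.896 + 0.294) / (1 + 0.896·0.294) = 1.1900/1.2634 = 0.9419.
Δ = 1.1900 − 0.9419 = 0.2481.
(The classical prediction exceeds c; the relativistic result does not.)

Δ = 0.248c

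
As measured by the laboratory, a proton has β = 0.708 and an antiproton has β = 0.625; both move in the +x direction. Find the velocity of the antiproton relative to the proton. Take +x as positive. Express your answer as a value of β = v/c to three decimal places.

β_A = 0.708, β_B = 0.625.
Transform to A's frame with the inverse velocity-addition law: u' = (u − v)/(1 − uv/c²), taking u = β_B and v = β_A.
u' = (0.625 − 0.708) / (1 − (0.708)(0.625)) = -0.0830/0.5575 = -0.1489.

β = -0.149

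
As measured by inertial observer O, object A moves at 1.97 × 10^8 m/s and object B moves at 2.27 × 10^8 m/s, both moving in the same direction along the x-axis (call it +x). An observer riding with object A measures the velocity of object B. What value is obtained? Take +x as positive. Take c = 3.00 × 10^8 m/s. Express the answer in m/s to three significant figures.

+5.96 × 10^7 m/s

β_A = 0.657, β_B = 0.757 (dividing each by c = 3.00 × 10^8 m/s).
Transform to A's frame with the inverse velocity-addition law: u' = (u − v)/(1 − uv/c²), taking u = β_B and v = β_A.
u' = (0.757 − 0.657) / (1 − (0.657)(0.757)) = 0.1000/0.5031 = 0.1988.
u' = 0.1988 × 3.00 × 10^8 m/s.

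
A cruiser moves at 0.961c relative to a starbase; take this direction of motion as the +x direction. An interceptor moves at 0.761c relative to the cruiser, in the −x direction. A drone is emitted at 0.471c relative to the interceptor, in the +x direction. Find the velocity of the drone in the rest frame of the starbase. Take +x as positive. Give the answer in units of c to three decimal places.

+0.900c

Apply u = (u' + v)/(1 + u'v/c²) successively, working outward toward the starbase.
Start: velocity of the cruiser relative to the starbase = 0.9610c.
Compose with the interceptor (u' = -0.761 in the cruiser frame): u_1 = (-0.761 + 0.961) / (1 + (-0.761)·0.961) = 0.2000/0.2687 = 0.7444.
Compose with the drone (u' = 0.471 in the interceptor frame): u_2 = (0.471 + 0.744) / (1 + 0.471·0.744) = 1.2154/1.3506 = 0.8999.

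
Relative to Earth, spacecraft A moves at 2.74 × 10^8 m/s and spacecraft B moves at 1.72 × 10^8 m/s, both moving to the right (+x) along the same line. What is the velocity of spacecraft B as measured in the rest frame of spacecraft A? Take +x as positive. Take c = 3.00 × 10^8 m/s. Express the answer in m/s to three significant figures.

β_A = 0.913, β_B = 0.573 (dividing each by c = 3.00 × 10^8 m/s).
Transform to A's frame with the inverse velocity-addition law: u' = (u − v)/(1 − uv/c²), taking u = β_B and v = β_A.
u' = (0.573 − 0.913) / (1 − (0.913)(0.573)) = -0.3400/0.4764 = -0.7138.
u' = -0.7138 × 3.00 × 10^8 m/s.

-2.14 × 10^8 m/s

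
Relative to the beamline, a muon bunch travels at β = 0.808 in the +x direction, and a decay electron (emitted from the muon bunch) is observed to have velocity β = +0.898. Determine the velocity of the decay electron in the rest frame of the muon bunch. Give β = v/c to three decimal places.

Invert the composition law: u' = (u − v)/(1 − uv/c²).
u' = (0.898 − 0.808) / (1 − (0.898)(0.808)) = 0.0900/0.2744 = 0.3280.

β = +0.328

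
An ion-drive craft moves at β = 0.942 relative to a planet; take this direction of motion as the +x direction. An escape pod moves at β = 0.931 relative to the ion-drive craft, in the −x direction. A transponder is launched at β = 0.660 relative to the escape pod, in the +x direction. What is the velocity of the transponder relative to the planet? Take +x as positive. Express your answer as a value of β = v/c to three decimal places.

Apply u = (u' + v)/(1 + u'v/c²) successively, working outward toward the planet.
Start: velocity of the ion-drive craft relative to the planet = 0.9420c.
Compose with the escape pod (u' = -0.931 in the ion-drive craft frame): u_1 = (-0.931 + 0.942) / (1 + (-0.931)·0.942) = 0.0110/0.1230 = 0.0894.
Compose with the transponder (u' = 0.660 in the escape pod frame): u_2 = (0.660 + 0.089) / (1 + 0.660·0.089) = 0.7494/1.0590 = 0.7077.

β = +0.708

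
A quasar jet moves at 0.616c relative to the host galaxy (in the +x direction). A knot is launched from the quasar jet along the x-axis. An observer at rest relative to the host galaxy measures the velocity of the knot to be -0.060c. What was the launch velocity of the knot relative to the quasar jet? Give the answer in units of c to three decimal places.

Invert the composition law: u' = (u − v)/(1 − uv/c²).
u' = (-0.060 − 0.616) / (1 − (-0.060)(0.616)) = -0.6760/1.0370 = -0.6519.

-0.652c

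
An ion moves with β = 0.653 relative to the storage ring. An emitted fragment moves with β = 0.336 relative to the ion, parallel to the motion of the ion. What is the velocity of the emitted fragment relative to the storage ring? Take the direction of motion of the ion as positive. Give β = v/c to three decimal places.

With v = 0.653 and u' = 0.336 (in units of c),
u = (u' + v)/(1 + u'v/c²):
u = (0.336 + 0.653) / (1 + 0.336·0.653) = 0.9890/1.2194 = 0.8110

β = 0.811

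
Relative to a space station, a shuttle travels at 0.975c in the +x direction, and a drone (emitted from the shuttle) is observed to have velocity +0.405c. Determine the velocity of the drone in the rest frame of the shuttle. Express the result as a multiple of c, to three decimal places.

-0.942c

Invert the composition law: u' = (u − v)/(1 − uv/c²).
u' = (0.405 − 0.975) / (1 − (0.405)(0.975)) = -0.5700/0.6051 = -0.9420.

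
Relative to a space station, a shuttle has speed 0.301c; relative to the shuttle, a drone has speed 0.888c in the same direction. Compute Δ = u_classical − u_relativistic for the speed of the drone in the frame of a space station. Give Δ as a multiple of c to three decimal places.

Δ = 0.251c

Galilean: u_cl = 0.888 + 0.301 = 1.1890.
Relativistic: u_rel = (0.888 + 0.301) / (1 + 0.888·0.301) = 1.1890/1.2673 = 0.9382.
Δ = 1.1890 − 0.9382 = 0.2508.
(The classical prediction exceeds c; the relativistic result does not.)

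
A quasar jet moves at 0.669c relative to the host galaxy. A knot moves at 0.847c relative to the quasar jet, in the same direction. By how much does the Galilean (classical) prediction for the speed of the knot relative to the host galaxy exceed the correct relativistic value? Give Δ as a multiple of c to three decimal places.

Δ = 0.548c

Galilean: u_cl = 0.847 + 0.669 = 1.5160.
Relativistic: u_rel = (0.847 + 0.669) / (1 + 0.847·0.669) = 1.5160/1.5666 = 0.9677.
Δ = 1.5160 − 0.9677 = 0.5483.
(The classical prediction exceeds c; the relativistic result does not.)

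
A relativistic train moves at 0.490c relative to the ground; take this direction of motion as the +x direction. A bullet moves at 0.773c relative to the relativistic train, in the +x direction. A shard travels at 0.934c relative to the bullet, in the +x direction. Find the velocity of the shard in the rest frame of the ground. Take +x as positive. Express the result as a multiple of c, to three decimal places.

0.997c

Apply u = (u' + v)/(1 + u'v/c²) successively, working outward toward the ground.
Start: velocity of the relativistic train relative to the ground = 0.4900c.
Compose with the bullet (u' = 0.773 in the relativistic train frame): u_1 = (0.773 + 0.490) / (1 + 0.773·0.490) = 1.2630/1.3788 = 0.9160.
Compose with the shard (u' = 0.934 in the bullet frame): u_2 = (0.934 + 0.916) / (1 + 0.934·0.916) = 1.8500/1.8556 = 0.9970.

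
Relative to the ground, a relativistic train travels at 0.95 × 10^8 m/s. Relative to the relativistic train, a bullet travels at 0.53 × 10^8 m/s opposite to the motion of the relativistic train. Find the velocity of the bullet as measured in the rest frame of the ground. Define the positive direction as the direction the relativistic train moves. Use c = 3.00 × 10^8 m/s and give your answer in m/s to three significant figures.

In units of c (dividing by 3.00 × 10^8 m/s): v = 0.317, u' = -0.177.
u = (u' + v)/(1 + u'v/c²):
u = (-0.177 + 0.317) / (1 + (-0.177)·0.317) = 0.1400/0.9441 = 0.1483
Converting back: u = 0.1483 × 3.00 × 10^8 m/s.

+4.45 × 10^7 m/s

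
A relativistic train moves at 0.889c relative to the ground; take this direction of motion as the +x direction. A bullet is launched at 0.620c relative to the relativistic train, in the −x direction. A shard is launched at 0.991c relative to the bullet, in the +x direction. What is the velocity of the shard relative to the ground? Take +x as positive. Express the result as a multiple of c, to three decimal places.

Apply u = (u' + v)/(1 + u'v/c²) successively, working outward toward the ground.
Start: velocity of the relativistic train relative to the ground = 0.8890c.
Compose with the bullet (u' = -0.620 in the relativistic train frame): u_1 = (-0.620 + 0.889) / (1 + (-0.620)·0.889) = 0.2690/0.4488 = 0.5993.
Compose with the shard (u' = 0.991 in the bullet frame): u_2 = (0.991 + 0.599) / (1 + 0.991·0.599) = 1.5903/1.5940 = 0.9977.

+0.998c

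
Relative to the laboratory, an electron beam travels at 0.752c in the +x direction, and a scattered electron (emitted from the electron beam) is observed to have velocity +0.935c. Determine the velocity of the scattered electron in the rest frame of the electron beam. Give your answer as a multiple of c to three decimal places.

+0.616c

Invert the composition law: u' = (u − v)/(1 − uv/c²).
u' = (0.935 − 0.752) / (1 − (0.935)(0.752)) = 0.1830/0.2969 = 0.6164.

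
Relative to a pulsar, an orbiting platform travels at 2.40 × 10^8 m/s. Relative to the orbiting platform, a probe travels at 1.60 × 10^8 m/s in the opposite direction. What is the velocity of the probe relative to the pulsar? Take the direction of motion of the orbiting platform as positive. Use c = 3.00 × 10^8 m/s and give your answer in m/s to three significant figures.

In units of c (dividing by 3.00 × 10^8 m/s): v = 0.800, u' = -0.533.
u = (u' + v)/(1 + u'v/c²):
u = (-0.533 + 0.800) / (1 + (-0.533)·0.800) = 0.2667/0.5733 = 0.4651
(Galilean addition would give +0.267c.)
Converting back: u = 0.4651 × 3.00 × 10^8 m/s.

+1.40 × 10^8 m/s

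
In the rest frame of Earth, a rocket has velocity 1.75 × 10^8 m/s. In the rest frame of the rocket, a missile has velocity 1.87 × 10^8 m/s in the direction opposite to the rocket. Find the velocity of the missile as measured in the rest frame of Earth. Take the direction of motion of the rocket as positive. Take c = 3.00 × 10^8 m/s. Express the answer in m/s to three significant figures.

In units of c (dividing by 3.00 × 10^8 m/s): v = 0.583, u' = -0.623.
u = (u' + v)/(1 + u'v/c²):
u = (-0.623 + 0.583) / (1 + (-0.623)·0.583) = -0.0400/0.6364 = -0.0629
(Galilean addition would give -0.040c.)
Converting back: u = -0.0629 × 3.00 × 10^8 m/s.

-1.89 × 10^7 m/s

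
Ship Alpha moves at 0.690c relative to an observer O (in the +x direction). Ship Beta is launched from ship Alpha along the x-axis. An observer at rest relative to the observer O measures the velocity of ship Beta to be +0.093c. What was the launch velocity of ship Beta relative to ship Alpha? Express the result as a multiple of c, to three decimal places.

-0.638c

Invert the composition law: u' = (u − v)/(1 − uv/c²).
u' = (0.093 − 0.690) / (1 − (0.093)(0.690)) = -0.5970/0.9358 = -0.6379.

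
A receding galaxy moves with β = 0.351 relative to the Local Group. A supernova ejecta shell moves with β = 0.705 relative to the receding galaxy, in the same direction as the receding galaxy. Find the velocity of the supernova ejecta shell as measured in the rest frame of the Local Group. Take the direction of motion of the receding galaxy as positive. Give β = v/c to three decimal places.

β = 0.847

With v = 0.351 and u' = 0.705 (in units of c),
u = (u' + v)/(1 + u'v/c²):
u = (0.705 + 0.351) / (1 + 0.705·0.351) = 1.0560/1.2475 = 0.8465
(Galilean addition would give +1.056c, exceeding c.)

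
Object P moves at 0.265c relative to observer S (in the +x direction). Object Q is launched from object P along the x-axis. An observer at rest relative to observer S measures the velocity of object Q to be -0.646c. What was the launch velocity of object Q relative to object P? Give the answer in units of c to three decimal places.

Invert the composition law: u' = (u − v)/(1 − uv/c²).
u' = (-0.646 − 0.265) / (1 − (-0.646)(0.265)) = -0.9110/1.1712 = -0.7778.

-0.778c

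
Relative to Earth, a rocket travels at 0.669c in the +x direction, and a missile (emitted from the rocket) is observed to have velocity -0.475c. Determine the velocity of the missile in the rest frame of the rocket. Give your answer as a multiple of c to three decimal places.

Invert the composition law: u' = (u − v)/(1 − uv/c²).
u' = (-0.475 − 0.669) / (1 − (-0.475)(0.669)) = -1.1440/1.3178 = -0.8681.

-0.868c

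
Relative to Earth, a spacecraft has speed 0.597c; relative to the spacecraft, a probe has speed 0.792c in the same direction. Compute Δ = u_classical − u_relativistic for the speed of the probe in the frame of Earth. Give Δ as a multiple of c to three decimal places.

Δ = 0.446c

Galilean: u_cl = 0.792 + 0.597 = 1.3890.
Relativistic: u_rel = (0.792 + 0.597) / (1 + 0.792·0.597) = 1.3890/1.4728 = 0.9431.
Δ = 1.3890 − 0.9431 = 0.4459.
(The classical prediction exceeds c; the relativistic result does not.)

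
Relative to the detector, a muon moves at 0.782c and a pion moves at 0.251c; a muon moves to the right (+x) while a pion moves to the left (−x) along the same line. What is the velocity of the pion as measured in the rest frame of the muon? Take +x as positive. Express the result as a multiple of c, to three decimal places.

-0.864c

β_A = 0.782, β_B = -0.251.
Transform to A's frame with the inverse velocity-addition law: u' = (u − v)/(1 − uv/c²), taking u = β_B and v = β_A.
u' = (-0.251 − 0.782) / (1 − (0.782)(-0.251)) = -1.0330/1.1963 = -0.8635.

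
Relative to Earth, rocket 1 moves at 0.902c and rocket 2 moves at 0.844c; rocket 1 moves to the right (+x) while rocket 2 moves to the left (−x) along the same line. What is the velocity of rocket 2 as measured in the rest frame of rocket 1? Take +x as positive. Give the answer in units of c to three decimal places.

β_A = 0.902, β_B = -0.844.
Transform to A's frame with the inverse velocity-addition law: u' = (u − v)/(1 − uv/c²), taking u = β_B and v = β_A.
u' = (-0.844 − 0.902) / (1 − (0.902)(-0.844)) = -1.7460/1.7613 = -0.9913.

-0.991c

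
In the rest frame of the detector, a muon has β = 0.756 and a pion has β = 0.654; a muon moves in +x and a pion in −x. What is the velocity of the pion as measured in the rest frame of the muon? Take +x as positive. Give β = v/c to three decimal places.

β_A = 0.756, β_B = -0.654.
Transform to A's frame with the inverse velocity-addition law: u' = (u − v)/(1 − uv/c²), taking u = β_B and v = β_A.
u' = (-0.654 − 0.756) / (1 − (0.756)(-0.654)) = -1.4100/1.4944 = -0.9435.

β = -0.944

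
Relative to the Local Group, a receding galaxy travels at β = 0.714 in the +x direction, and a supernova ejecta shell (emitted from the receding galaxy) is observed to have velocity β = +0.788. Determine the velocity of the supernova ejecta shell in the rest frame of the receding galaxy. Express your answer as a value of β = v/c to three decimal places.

β = +0.169

Invert the composition law: u' = (u − v)/(1 − uv/c²).
u' = (0.788 − 0.714) / (1 − (0.788)(0.714)) = 0.0740/0.4374 = 0.1692.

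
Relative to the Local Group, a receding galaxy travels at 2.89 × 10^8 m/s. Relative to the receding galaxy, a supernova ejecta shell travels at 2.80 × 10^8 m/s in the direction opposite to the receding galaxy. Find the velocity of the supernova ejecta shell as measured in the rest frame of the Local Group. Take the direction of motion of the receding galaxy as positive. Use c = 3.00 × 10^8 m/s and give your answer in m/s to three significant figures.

+8.92 × 10^7 m/s

In units of c (dividing by 3.00 × 10^8 m/s): v = 0.963, u' = -0.933.
u = (u' + v)/(1 + u'v/c²):
u = (-0.933 + 0.963) / (1 + (-0.933)·0.963) = 0.0300/0.1009 = 0.2974
(Galilean addition would give +0.030c.)
Converting back: u = 0.2974 × 3.00 × 10^8 m/s.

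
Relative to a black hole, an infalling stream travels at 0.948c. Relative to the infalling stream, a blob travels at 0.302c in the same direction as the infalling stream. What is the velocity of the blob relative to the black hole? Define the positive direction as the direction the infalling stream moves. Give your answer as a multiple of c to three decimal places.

0.972c

With v = 0.948 and u' = 0.302 (in units of c),
u = (u' + v)/(1 + u'v/c²):
u = (0.302 + 0.948) / (1 + 0.302·0.948) = 1.2500/1.2863 = 0.9718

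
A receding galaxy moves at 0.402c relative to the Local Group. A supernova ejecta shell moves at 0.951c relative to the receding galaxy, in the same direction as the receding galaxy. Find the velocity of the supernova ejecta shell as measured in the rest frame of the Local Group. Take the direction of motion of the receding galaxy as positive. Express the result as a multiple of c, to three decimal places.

With v = 0.402 and u' = 0.951 (in units of c),
u = (u' + v)/(1 + u'v/c²):
u = (0.951 + 0.402) / (1 + 0.951·0.402) = 1.3530/1.3823 = 0.9788

0.979c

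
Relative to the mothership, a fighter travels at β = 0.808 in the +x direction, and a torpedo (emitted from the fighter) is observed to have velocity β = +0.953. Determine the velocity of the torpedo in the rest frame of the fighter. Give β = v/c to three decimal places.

Invert the composition law: u' = (u − v)/(1 − uv/c²).
u' = (0.953 − 0.808) / (1 − (0.953)(0.808)) = 0.1450/0.2300 = 0.6305.

β = +0.631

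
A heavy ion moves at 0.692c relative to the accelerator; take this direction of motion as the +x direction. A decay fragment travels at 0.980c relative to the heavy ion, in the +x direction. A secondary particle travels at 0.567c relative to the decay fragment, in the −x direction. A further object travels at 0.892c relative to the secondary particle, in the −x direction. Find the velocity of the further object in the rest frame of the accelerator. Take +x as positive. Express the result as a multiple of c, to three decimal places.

+0.791c

Apply u = (u' + v)/(1 + u'v/c²) successively, working outward toward the accelerator.
Start: velocity of the heavy ion relative to the accelerator = 0.6920c.
Compose with the decay fragment (u' = 0.980 in the heavy ion frame): u_1 = (0.980 + 0.692) / (1 + 0.980·0.692) = 1.6720/1.6782 = 0.9963.
Compose with the secondary particle (u' = -0.567 in the decay fragment frame): u_2 = (-0.567 + 0.996) / (1 + (-0.567)·0.996) = 0.4293/0.4351 = 0.9868.
Compose with the further object (u' = -0.892 in the secondary particle frame): u_3 = (-0.892 + 0.987) / (1 + (-0.892)·0.987) = 0.0948/0.1198 = 0.7912.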